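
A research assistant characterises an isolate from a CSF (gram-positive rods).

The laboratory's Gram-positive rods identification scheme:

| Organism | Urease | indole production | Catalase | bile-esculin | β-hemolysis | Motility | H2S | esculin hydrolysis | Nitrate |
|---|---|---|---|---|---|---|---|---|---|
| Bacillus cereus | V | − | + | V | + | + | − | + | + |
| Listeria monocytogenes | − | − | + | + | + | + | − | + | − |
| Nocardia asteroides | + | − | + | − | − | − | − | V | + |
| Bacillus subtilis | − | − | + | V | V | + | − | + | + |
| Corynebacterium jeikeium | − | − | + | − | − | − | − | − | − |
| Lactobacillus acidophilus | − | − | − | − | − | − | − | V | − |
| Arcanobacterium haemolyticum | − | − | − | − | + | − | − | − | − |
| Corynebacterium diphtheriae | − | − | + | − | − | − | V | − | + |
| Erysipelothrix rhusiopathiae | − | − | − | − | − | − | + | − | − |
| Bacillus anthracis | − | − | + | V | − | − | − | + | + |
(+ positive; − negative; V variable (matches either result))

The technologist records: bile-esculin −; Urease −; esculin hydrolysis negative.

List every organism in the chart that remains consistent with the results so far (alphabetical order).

Urease −: excludes Nocardia asteroides — 9 left.
esculin hydrolysis −: excludes Bacillus cereus, Listeria monocytogenes, Bacillus subtilis, Bacillus anthracis — 5 left.
bile-esculin −: all 5 remaining candidates are consistent.

Arcanobacterium haemolyticum, Corynebacterium diphtheriae, Corynebacterium jeikeium, Erysipelothrix rhusiopathiae, Lactobacillus acidophilus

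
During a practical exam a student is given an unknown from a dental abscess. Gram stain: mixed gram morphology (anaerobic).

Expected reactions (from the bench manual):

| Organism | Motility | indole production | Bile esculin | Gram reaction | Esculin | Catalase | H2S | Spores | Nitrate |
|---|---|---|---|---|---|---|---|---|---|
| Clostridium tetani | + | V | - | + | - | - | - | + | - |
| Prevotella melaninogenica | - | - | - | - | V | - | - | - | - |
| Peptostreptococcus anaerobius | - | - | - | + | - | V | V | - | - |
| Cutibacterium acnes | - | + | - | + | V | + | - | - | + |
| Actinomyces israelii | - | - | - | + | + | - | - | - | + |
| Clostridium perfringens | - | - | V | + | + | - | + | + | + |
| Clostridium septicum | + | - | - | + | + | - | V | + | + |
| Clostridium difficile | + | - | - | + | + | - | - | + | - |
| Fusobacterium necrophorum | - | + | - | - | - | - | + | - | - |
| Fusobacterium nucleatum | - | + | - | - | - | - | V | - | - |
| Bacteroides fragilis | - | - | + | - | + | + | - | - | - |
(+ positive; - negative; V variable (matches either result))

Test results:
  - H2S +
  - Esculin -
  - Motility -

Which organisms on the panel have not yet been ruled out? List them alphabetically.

H2S +: excludes 6 organisms — 5 left.
Motility -: excludes Clostridium septicum — 4 left.
Esculin -: excludes Clostridium perfringens — 3 left.

Fusobacterium necrophorum, Fusobacterium nucleatum, Peptostreptococcus anaerobius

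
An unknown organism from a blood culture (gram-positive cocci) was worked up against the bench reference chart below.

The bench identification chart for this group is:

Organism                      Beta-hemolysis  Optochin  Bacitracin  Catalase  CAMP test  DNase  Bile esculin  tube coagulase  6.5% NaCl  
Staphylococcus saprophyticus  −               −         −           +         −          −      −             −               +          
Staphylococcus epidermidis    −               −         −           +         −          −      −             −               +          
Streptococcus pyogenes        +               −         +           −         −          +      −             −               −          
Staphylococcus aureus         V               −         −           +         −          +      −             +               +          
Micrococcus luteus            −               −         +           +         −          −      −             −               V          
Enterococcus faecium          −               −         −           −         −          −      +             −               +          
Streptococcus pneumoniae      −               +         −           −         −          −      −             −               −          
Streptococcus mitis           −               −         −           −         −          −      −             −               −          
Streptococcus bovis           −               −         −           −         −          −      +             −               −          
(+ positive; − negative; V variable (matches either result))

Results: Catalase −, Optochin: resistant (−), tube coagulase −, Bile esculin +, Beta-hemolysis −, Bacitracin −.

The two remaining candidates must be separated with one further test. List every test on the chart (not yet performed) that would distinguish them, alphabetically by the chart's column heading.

6.5% NaCl

Optochin −: excludes Streptococcus pneumoniae — 8 left.
tube coagulase −: excludes Staphylococcus aureus — 7 left.
Catalase −: excludes Staphylococcus saprophyticus, Staphylococcus epidermidis, Micrococcus luteus — 4 left.
Beta-hemolysis −: excludes Streptococcus pyogenes — 3 left.
Bacitracin −: all 3 remaining candidates are consistent.
Bile esculin +: excludes Streptococcus mitis — 2 left.
Two candidates remain: Enterococcus faecium and Streptococcus bovis.
  CAMP test: − vs − — same for both, does not separate.
  DNase: − vs − — same for both, does not separate.
  6.5% NaCl: Enterococcus faecium +, Streptococcus bovis − — discriminates.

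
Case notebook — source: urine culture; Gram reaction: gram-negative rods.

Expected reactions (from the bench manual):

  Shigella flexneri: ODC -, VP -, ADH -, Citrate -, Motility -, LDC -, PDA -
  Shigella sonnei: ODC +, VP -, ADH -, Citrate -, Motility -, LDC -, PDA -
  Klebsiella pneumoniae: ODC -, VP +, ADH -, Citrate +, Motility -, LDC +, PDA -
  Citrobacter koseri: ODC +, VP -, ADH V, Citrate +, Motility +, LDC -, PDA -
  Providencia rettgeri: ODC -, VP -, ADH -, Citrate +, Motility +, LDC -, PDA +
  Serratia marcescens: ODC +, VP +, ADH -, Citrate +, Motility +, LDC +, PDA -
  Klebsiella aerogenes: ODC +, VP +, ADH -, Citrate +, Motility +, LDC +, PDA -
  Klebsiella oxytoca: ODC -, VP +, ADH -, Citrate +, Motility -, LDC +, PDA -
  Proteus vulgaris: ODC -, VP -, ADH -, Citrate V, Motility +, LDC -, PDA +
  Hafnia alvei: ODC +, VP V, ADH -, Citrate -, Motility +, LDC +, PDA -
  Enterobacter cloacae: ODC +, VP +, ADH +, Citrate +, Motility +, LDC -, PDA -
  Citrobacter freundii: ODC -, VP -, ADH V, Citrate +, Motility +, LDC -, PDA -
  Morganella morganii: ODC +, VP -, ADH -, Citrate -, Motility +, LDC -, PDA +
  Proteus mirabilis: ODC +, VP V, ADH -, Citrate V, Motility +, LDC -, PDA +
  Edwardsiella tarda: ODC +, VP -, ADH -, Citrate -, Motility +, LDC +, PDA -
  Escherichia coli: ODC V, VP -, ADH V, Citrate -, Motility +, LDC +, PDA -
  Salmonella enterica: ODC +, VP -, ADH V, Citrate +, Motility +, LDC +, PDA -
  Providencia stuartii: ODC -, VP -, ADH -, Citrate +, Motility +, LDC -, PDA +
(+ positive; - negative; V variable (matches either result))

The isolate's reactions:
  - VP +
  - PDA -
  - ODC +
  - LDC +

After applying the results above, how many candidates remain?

3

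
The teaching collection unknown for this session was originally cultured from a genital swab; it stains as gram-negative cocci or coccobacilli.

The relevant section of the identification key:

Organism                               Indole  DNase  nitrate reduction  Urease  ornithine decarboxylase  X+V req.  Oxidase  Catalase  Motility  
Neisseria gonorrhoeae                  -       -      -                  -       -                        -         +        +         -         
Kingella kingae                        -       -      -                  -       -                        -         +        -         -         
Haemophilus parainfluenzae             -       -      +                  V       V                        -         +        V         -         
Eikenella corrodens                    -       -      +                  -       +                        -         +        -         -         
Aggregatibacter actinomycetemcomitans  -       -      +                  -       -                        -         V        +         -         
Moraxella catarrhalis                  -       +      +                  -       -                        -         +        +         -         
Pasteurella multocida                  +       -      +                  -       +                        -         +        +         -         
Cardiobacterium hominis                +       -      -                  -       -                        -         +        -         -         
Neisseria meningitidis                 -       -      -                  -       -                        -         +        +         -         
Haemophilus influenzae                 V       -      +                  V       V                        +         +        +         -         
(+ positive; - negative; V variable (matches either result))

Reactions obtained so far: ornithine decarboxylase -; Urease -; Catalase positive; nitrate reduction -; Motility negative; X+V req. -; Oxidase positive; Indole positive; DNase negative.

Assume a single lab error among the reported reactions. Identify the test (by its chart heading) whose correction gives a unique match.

As reported, no row in the chart matches all 9 reactions.
Reversing Catalase (to -) → unique match: Cardiobacterium hominis.
Reversing DNase → still no organism matches.
Reversing ornithine decarboxylase → still no organism matches.
Reversing Oxidase → still no organism matches.
Reversing Motility → still no organism matches.
Reversing X+V req. → still no organism matches.
Reversing Indole → 2 organisms match (not unique).
Reversing Urease → still no organism matches.
Reversing nitrate reduction → still no organism matches.

Catalase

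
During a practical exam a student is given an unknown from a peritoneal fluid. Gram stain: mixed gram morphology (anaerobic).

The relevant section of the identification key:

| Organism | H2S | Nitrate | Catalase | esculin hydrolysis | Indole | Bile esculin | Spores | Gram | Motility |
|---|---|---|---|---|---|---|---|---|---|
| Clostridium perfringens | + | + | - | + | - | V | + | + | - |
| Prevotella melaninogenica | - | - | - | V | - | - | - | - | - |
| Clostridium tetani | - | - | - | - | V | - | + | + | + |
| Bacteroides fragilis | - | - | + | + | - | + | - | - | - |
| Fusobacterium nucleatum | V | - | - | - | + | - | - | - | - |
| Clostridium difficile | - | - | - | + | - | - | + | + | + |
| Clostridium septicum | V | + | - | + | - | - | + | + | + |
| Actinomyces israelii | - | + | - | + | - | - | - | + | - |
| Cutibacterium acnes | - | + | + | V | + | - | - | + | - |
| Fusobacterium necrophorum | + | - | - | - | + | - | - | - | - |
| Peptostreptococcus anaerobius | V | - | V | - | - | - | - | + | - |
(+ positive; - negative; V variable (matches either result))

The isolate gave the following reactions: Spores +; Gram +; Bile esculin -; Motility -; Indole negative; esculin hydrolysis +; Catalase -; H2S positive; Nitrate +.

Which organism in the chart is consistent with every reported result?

Clostridium perfringens

Spores +: excludes 7 organisms — 4 left.
Catalase -: all 4 remaining candidates are consistent.
Motility -: excludes Clostridium tetani, Clostridium difficile, Clostridium septicum — 1 left.
Indole -: the one remaining candidate is consistent.
Bile esculin -: the one remaining candidate is consistent.
Gram +: the one remaining candidate is consistent.
H2S +: the one remaining candidate is consistent.
Nitrate +: the one remaining candidate is consistent.
esculin hydrolysis +: the one remaining candidate is consistent.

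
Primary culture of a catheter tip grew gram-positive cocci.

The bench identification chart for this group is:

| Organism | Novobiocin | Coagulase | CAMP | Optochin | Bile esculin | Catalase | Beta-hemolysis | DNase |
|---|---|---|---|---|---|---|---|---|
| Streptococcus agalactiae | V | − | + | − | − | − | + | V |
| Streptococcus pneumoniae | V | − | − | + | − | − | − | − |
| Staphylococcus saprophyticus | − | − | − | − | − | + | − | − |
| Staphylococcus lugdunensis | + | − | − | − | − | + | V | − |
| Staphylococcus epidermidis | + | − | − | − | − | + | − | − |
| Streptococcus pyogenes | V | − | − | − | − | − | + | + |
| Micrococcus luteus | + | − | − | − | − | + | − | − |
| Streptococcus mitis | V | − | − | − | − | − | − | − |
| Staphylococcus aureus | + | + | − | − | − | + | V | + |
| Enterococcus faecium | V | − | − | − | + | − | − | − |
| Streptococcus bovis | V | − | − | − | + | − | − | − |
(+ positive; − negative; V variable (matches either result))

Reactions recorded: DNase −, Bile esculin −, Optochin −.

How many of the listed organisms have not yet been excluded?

6

Bile esculin −: excludes Enterococcus faecium, Streptococcus bovis — 9 left.
Optochin −: excludes Streptococcus pneumoniae — 8 left.
DNase −: excludes Streptococcus pyogenes, Staphylococcus aureus — 6 left.
Still consistent: Micrococcus luteus, Staphylococcus epidermidis, Staphylococcus lugdunensis, Staphylococcus saprophyticus, Streptococcus agalactiae, Streptococcus mitis.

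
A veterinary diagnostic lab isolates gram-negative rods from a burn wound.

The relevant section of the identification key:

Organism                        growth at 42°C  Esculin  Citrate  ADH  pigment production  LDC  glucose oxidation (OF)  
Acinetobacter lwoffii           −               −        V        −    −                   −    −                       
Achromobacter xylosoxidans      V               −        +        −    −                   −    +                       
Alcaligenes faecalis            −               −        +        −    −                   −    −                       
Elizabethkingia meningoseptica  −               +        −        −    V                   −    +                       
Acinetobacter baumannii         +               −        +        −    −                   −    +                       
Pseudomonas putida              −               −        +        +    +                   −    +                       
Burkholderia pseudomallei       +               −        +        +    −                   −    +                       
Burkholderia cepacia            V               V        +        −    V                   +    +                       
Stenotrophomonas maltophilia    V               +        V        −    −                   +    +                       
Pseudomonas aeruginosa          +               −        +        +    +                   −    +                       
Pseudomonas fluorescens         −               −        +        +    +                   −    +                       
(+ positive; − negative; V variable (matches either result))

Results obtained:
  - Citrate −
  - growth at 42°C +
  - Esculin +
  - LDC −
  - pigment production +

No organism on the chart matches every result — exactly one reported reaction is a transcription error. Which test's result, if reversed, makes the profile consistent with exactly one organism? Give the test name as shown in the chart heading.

growth at 42°C

As reported, no row in the chart matches all 5 reactions.
Reversing Esculin → still no organism matches.
Reversing Citrate → still no organism matches.
Reversing pigment production → still no organism matches.
Reversing growth at 42°C (to −) → unique match: Elizabethkingia meningoseptica.
Reversing LDC → still no organism matches.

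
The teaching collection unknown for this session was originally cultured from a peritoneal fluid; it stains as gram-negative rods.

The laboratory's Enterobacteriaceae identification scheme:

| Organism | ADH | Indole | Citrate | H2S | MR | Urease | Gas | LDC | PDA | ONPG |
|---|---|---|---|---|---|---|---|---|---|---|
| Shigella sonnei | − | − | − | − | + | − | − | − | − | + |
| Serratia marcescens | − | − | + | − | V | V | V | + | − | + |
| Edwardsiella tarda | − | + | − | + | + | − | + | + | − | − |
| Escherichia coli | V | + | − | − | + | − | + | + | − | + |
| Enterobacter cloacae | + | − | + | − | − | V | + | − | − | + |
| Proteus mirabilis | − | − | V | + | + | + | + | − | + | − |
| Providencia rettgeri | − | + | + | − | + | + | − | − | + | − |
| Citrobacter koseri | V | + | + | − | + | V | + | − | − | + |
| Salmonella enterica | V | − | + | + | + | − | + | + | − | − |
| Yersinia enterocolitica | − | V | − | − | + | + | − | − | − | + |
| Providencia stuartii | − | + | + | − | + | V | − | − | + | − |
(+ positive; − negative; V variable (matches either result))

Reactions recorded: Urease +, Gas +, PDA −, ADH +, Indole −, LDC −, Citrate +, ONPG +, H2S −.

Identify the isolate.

Citrate +: excludes Shigella sonnei, Edwardsiella tarda, Escherichia coli, Yersinia enterocolitica — 7 left.
Urease +: excludes Salmonella enterica — 6 left.
ADH +: excludes Serratia marcescens, Proteus mirabilis, Providencia rettgeri, Providencia stuartii — 2 left.
LDC −: all 2 remaining candidates are consistent.
Gas +: all 2 remaining candidates are consistent.
H2S −: all 2 remaining candidates are consistent.
Indole −: excludes Citrobacter koseri — 1 left.
PDA −: the one remaining candidate is consistent.
ONPG +: the one remaining candidate is consistent.

Enterobacter cloacae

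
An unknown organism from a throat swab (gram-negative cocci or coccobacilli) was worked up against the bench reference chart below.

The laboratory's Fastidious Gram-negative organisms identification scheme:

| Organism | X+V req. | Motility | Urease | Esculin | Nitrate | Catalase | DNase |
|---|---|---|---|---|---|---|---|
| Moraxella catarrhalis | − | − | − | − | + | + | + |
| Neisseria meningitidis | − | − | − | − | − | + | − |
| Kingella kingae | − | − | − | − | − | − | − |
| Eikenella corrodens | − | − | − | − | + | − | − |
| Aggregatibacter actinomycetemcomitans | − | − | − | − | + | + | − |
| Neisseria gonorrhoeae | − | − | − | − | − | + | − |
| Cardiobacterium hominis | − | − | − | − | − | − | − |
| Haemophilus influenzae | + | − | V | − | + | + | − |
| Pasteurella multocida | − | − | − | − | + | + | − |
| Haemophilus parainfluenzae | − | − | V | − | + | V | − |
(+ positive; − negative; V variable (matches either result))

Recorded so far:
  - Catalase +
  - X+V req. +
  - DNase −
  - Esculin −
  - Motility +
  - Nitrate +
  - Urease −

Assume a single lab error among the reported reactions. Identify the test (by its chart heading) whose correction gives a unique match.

Motility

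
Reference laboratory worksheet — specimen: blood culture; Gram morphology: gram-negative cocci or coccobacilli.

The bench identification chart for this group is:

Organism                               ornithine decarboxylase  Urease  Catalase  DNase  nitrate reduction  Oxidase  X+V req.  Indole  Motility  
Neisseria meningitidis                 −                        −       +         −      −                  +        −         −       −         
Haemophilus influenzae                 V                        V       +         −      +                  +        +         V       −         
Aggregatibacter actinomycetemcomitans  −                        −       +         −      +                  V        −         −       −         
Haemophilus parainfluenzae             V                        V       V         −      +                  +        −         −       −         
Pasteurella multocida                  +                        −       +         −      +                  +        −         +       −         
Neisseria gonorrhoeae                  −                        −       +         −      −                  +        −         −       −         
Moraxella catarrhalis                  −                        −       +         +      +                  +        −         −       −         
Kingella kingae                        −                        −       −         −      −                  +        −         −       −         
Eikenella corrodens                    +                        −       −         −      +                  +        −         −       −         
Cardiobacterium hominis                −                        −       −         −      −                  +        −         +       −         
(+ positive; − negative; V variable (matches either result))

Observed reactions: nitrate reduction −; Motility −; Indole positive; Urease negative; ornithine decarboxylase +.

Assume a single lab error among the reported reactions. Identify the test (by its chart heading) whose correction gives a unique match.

As reported, no row in the chart matches all 5 reactions.
Reversing Indole → still no organism matches.
Reversing Urease → still no organism matches.
Reversing ornithine decarboxylase (to −) → unique match: Cardiobacterium hominis.
Reversing nitrate reduction → 2 organisms match (not unique).
Reversing Motility → still no organism matches.

ornithine decarboxylase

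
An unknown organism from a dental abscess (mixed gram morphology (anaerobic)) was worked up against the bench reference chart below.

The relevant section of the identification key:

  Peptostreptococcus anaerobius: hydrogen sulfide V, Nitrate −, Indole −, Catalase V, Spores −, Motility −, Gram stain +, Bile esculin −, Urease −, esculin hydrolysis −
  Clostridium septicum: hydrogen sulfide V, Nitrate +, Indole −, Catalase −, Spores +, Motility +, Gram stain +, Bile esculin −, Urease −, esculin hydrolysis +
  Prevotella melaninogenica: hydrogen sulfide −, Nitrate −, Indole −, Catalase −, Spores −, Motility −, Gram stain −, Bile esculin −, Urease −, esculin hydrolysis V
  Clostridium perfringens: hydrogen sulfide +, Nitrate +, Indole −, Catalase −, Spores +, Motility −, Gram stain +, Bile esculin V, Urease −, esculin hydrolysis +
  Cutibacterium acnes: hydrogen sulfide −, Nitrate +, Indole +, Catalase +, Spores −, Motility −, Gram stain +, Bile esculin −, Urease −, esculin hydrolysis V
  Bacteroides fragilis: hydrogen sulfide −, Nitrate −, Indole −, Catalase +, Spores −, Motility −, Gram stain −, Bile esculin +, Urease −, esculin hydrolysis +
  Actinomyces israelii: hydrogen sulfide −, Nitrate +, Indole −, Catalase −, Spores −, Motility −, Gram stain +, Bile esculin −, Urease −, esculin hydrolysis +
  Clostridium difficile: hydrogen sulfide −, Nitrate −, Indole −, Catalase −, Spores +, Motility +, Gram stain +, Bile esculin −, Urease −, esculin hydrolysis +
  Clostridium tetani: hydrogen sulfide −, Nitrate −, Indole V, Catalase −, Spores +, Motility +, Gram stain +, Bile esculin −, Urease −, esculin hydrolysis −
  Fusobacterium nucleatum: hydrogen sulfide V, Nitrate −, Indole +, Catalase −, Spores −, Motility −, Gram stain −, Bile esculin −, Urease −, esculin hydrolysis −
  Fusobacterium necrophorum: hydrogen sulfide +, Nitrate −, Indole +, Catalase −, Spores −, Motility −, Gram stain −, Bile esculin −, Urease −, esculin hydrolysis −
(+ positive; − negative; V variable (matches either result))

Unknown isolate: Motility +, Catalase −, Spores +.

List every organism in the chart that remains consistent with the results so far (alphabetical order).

Clostridium difficile, Clostridium septicum, Clostridium tetani

Spores +: excludes 7 organisms — 4 left.
Catalase −: all 4 remaining candidates are consistent.
Motility +: excludes Clostridium perfringens — 3 left.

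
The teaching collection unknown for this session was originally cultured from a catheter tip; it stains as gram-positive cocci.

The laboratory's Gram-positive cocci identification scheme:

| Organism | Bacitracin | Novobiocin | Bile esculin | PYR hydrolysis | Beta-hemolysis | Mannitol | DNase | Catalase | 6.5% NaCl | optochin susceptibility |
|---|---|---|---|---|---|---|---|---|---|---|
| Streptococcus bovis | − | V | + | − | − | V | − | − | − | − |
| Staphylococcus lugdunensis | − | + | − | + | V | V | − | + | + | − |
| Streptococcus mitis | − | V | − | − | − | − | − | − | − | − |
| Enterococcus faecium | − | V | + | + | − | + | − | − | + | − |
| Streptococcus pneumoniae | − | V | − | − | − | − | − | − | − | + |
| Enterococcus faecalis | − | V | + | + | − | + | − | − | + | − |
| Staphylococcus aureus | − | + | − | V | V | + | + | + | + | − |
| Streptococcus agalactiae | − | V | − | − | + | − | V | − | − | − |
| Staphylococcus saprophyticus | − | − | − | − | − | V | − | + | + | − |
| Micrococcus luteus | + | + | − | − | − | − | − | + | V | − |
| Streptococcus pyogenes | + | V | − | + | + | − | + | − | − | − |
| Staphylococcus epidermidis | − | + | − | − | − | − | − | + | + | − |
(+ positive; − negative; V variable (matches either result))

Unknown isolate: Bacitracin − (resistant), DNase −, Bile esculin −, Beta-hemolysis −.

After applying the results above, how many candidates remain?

5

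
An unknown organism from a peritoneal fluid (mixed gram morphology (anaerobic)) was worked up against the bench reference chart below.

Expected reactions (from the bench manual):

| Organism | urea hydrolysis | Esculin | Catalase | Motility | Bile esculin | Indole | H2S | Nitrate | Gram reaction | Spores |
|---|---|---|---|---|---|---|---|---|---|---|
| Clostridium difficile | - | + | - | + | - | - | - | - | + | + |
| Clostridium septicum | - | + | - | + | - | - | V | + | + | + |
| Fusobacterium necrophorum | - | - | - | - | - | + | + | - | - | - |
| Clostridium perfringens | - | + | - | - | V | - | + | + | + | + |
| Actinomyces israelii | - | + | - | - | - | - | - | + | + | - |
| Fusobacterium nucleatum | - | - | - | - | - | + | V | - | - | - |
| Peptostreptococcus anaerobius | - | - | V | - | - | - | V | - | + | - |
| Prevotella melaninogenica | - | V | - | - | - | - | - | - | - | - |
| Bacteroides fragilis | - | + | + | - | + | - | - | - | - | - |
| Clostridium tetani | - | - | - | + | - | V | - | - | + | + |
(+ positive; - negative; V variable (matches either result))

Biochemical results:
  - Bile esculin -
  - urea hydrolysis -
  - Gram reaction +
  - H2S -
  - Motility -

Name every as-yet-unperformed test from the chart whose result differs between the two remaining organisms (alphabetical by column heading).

Esculin, Nitrate

urea hydrolysis -: all 10 remaining candidates are consistent.
Motility -: excludes Clostridium difficile, Clostridium septicum, Clostridium tetani — 7 left.
H2S -: excludes Fusobacterium necrophorum, Clostridium perfringens — 5 left.
Bile esculin -: excludes Bacteroides fragilis — 4 left.
Gram reaction +: excludes Fusobacterium nucleatum, Prevotella melaninogenica — 2 left.
Two candidates remain: Actinomyces israelii and Peptostreptococcus anaerobius.
  Esculin: Actinomyces israelii +, Peptostreptococcus anaerobius - — discriminates.
  Catalase: - vs V — variable for at least one, does not separate.
  Indole: - vs - — same for both, does not separate.
  Nitrate: Actinomyces israelii +, Peptostreptococcus anaerobius - — discriminates.
  Spores: - vs - — same for both, does not separate.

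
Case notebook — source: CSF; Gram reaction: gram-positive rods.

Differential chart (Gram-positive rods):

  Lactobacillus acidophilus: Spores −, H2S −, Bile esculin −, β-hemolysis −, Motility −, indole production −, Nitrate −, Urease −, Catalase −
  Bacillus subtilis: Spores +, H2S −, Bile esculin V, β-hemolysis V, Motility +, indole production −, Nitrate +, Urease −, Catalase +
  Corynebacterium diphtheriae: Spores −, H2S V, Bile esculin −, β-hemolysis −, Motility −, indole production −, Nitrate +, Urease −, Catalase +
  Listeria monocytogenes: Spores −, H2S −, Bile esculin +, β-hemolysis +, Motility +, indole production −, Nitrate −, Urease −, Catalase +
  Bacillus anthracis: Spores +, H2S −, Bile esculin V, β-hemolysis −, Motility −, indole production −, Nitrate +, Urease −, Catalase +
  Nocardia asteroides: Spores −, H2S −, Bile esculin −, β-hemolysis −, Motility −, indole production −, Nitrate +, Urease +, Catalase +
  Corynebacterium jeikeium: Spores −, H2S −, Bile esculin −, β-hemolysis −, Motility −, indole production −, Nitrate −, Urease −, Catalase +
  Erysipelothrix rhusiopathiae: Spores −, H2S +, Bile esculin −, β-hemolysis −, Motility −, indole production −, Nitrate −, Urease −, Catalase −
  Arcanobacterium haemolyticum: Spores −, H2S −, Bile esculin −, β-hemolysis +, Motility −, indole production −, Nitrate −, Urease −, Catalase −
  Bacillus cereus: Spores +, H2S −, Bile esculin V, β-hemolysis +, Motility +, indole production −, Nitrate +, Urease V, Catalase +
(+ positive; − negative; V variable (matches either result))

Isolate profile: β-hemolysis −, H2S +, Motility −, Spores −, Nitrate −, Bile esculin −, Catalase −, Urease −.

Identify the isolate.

β-hemolysis −: excludes Listeria monocytogenes, Arcanobacterium haemolyticum, Bacillus cereus — 7 left.
Catalase −: excludes 5 organisms — 2 left.
H2S +: excludes Lactobacillus acidophilus — 1 left.
Motility −: the one remaining candidate is consistent.
Spores −: the one remaining candidate is consistent.
Nitrate −: the one remaining candidate is consistent.
Urease −: the one remaining candidate is consistent.
Bile esculin −: the one remaining candidate is consistent.

Erysipelothrix rhusiopathiae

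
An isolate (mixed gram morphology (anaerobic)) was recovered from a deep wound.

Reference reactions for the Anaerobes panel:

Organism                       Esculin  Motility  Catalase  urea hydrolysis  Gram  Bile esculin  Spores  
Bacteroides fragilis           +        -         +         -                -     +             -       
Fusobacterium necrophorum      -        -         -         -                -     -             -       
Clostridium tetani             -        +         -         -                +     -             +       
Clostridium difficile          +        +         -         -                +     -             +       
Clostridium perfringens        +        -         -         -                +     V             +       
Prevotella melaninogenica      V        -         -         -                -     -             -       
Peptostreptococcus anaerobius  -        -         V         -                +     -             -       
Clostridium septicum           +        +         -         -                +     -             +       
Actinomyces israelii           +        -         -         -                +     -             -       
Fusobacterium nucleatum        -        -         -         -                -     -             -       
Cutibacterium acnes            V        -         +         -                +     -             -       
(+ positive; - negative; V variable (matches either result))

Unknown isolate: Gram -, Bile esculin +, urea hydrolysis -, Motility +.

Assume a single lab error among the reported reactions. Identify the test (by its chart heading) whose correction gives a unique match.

As reported, no row in the chart matches all 4 reactions.
Reversing urea hydrolysis → still no organism matches.
Reversing Motility (to -) → unique match: Bacteroides fragilis.
Reversing Bile esculin → still no organism matches.
Reversing Gram → still no organism matches.

Motility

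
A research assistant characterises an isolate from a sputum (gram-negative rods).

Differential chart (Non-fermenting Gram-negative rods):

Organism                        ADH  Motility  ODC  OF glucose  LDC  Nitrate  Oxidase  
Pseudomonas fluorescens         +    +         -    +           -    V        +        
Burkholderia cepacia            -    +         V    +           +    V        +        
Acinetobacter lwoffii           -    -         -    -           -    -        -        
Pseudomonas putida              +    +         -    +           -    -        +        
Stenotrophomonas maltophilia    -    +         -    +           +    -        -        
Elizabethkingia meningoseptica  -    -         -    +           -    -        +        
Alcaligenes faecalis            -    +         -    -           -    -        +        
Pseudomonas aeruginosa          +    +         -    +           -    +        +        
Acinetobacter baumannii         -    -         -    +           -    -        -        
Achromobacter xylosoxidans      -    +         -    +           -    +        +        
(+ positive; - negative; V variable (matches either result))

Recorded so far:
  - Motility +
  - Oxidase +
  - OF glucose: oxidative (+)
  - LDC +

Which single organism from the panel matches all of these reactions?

OF glucose +: excludes Acinetobacter lwoffii, Alcaligenes faecalis — 8 left.
Oxidase +: excludes Stenotrophomonas maltophilia, Acinetobacter baumannii — 6 left.
LDC +: excludes 5 organisms — 1 left.
Motility +: the one remaining candidate is consistent.

Burkholderia cepacia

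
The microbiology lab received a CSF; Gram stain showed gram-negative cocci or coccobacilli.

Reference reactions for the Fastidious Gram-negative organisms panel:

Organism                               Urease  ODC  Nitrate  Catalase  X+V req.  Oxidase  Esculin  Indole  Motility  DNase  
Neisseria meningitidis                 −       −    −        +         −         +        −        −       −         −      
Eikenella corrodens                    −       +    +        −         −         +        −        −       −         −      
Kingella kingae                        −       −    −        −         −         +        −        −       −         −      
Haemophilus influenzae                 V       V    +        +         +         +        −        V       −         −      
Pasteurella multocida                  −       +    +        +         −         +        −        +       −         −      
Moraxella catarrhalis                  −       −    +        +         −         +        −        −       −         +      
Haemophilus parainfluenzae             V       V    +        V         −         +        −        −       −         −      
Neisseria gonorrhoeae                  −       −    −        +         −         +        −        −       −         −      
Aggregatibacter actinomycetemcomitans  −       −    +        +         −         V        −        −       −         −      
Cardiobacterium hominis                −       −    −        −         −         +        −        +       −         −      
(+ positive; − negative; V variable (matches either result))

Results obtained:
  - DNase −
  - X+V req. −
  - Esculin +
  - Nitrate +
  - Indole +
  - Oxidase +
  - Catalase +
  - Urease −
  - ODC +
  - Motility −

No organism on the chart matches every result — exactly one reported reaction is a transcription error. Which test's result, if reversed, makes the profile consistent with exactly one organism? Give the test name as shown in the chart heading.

As reported, no row in the chart matches all 10 reactions.
Reversing X+V req. → still no organism matches.
Reversing DNase → still no organism matches.
Reversing Catalase → still no organism matches.
Reversing Urease → still no organism matches.
Reversing Indole → still no organism matches.
Reversing ODC → still no organism matches.
Reversing Motility → still no organism matches.
Reversing Esculin (to −) → unique match: Pasteurella multocida.
Reversing Oxidase → still no organism matches.
Reversing Nitrate → still no organism matches.

Esculin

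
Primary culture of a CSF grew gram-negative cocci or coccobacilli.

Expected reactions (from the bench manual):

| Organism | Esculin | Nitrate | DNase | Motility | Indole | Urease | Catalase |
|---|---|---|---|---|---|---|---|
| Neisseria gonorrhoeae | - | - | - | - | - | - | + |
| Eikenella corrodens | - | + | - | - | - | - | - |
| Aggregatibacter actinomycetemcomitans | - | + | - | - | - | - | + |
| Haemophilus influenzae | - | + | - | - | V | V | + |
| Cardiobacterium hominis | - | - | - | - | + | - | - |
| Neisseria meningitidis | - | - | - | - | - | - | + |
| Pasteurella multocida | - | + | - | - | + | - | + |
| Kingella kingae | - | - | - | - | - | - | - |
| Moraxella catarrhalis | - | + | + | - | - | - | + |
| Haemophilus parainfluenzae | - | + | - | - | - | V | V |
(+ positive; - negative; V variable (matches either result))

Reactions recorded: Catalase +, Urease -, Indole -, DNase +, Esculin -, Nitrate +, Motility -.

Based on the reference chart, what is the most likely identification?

Moraxella catarrhalis

Motility -: all 10 remaining candidates are consistent.
DNase +: excludes 9 organisms — 1 left.
Indole -: the one remaining candidate is consistent.
Catalase +: the one remaining candidate is consistent.
Nitrate +: the one remaining candidate is consistent.
Urease -: the one remaining candidate is consistent.
Esculin -: the one remaining candidate is consistent.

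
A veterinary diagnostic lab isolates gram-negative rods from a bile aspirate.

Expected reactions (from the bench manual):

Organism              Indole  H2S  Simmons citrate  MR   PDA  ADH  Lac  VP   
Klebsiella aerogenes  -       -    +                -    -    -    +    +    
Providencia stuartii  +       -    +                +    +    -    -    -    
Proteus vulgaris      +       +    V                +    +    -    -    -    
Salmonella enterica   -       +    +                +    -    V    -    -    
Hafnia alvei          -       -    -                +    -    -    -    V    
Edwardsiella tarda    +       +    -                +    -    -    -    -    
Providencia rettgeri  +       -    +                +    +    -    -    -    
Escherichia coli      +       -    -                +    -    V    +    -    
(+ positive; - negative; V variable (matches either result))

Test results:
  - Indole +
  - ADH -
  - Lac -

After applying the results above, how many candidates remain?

4

Indole +: excludes Klebsiella aerogenes, Salmonella enterica, Hafnia alvei — 5 left.
Lac -: excludes Escherichia coli — 4 left.
ADH -: all 4 remaining candidates are consistent.
Still consistent: Edwardsiella tarda, Proteus vulgaris, Providencia rettgeri, Providencia stuartii.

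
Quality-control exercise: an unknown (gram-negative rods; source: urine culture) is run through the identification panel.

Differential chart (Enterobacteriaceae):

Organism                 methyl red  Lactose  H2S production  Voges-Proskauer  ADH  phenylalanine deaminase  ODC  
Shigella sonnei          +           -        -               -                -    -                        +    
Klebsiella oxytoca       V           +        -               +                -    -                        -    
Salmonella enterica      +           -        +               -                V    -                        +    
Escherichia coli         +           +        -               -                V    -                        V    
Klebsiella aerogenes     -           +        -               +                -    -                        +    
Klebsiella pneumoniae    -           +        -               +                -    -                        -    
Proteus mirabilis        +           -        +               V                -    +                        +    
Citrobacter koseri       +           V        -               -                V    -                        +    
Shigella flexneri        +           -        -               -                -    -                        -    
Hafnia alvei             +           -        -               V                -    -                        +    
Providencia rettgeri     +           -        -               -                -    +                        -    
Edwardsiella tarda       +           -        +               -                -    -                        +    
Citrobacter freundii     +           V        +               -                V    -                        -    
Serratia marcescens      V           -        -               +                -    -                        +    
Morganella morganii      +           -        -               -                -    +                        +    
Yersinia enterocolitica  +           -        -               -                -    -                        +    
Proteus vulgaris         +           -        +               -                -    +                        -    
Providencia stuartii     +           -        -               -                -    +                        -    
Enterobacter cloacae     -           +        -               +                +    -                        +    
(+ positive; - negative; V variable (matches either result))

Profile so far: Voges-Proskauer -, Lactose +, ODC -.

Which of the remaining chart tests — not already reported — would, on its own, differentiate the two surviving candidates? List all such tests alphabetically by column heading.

Voges-Proskauer -: excludes 5 organisms — 14 left.
ODC -: excludes 8 organisms — 6 left.
Lactose +: excludes Shigella flexneri, Providencia rettgeri, Proteus vulgaris, Providencia stuartii — 2 left.
Two candidates remain: Citrobacter freundii and Escherichia coli.
  methyl red: + vs + — same for both, does not separate.
  H2S production: Citrobacter freundii +, Escherichia coli - — discriminates.
  ADH: V vs V — variable for at least one, does not separate.
  phenylalanine deaminase: - vs - — same for both, does not separate.

H2S production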